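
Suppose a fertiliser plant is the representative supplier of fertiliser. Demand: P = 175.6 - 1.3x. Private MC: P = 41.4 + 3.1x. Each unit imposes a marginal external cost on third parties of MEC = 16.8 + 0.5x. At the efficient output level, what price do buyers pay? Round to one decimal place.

P = 144.5

Social marginal cost = private MC + MEC = 58.2 + 3.6x.
Set SMC = demand: 58.2 + 3.6x = 175.6 - 1.3x → x* = 23.9592.
Consumer price on the demand curve at x*: 175.6 − 1.3×23.9592 = 144.4530.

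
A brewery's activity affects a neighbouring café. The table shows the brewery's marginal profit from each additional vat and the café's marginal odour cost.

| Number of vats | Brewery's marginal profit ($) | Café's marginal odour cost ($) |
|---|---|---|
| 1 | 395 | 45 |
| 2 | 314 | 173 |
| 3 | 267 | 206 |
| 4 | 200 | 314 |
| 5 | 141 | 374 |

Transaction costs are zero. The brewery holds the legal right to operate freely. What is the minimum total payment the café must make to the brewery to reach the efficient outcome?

$341

Left alone the brewery would choose level 5 (marginal profit stays positive).
Efficient level: k* = 3 (marginal profit ≥ marginal odour cost through 3).
The café must at least cover the brewery's forgone profit from cutting 5→3: 200 + 141 = 341.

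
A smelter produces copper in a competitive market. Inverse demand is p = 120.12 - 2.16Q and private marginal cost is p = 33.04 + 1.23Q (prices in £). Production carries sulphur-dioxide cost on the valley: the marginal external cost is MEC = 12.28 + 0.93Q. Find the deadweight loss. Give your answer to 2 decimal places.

Market equilibrium (private): 33.04 + 1.23Q = 120.12 - 2.16Q → Q_m = 25.6873.
Social marginal cost = private MC + MEC = 45.32 + 2.16Q.
Set SMC = demand: 45.32 + 2.16Q = 120.12 - 2.16Q → Q* = 17.3148.
Height of the DWL triangle at Q_m is SMC(Q_m) − demand(Q_m) = MEC(Q_m) = 36.1692.
DWL = ½ × 8.3725 × 36.1692 = 151.4133.

DWL = £151.41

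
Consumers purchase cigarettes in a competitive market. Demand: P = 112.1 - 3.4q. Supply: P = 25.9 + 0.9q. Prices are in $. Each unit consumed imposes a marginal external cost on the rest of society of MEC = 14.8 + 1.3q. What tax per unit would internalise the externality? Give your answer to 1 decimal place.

tax = $31.4 per unit

Social marginal benefit = demand − MEC = 97.3 - 4.7q.
Set SMB = MC: 97.3 - 4.7q = 25.9 + 0.9q → q* = 12.7500.
The Pigouvian tax equals MEC at q*: 14.8 + 1.3×12.7500 = 31.3750.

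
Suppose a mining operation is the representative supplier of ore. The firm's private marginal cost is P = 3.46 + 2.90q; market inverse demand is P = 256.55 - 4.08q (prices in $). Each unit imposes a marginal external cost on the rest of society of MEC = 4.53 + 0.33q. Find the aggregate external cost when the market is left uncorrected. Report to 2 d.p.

$381.19

Market equilibrium (private): 3.46 + 2.90q = 256.55 - 4.08q → q_m = 36.2593.
Total external cost = ∫₀^{q_m} (4.53 + 0.33q) dq = 4.53×36.2593 + ½×0.33×36.2593² = 381.1862.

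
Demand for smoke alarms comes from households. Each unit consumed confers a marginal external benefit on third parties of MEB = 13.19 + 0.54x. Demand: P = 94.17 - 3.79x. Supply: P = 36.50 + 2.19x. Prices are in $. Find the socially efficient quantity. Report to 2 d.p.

Social marginal benefit = demand + MEB = 107.36 - 3.25x.
Set SMB = MC: 107.36 - 3.25x = 36.50 + 2.19x → x* = 13.0257.

x* = 13.03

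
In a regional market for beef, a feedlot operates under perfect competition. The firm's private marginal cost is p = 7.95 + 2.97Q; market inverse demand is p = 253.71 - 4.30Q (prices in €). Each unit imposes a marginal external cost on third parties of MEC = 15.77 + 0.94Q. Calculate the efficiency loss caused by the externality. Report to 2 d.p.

DWL = €137.68

Market equilibrium (private): 7.95 + 2.97Q = 253.71 - 4.30Q → Q_m = 33.8047.
Social marginal cost = private MC + MEC = 23.72 + 3.91Q.
Set SMC = demand: 23.72 + 3.91Q = 253.71 - 4.30Q → Q* = 28.0134.
Height of the DWL triangle at Q_m is SMC(Q_m) − demand(Q_m) = MEC(Q_m) = 47.5464.
DWL = ½ × 5.7913 × 47.5464 = 137.6777.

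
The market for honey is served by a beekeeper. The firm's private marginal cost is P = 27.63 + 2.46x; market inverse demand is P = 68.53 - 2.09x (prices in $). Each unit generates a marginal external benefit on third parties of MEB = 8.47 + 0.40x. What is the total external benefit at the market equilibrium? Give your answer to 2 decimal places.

Market equilibrium (private): 27.63 + 2.46x = 68.53 - 2.09x → x_m = 8.9890.
Total external benefit = ∫₀^{x_m} (8.47 + 0.40x) dx = 8.47×8.9890 + ½×0.40×8.9890² = 92.2973.

$92.30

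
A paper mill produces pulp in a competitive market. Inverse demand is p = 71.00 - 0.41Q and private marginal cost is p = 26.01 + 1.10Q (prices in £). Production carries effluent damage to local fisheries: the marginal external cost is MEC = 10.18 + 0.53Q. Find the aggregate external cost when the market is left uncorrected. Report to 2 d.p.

£538.56

Market equilibrium (private): 26.01 + 1.10Q = 71.00 - 0.41Q → Q_m = 29.7947.
Total external cost = ∫₀^{Q_m} (10.18 + 0.53Q) dQ = 10.18×29.7947 + ½×0.53×29.7947² = 538.5569.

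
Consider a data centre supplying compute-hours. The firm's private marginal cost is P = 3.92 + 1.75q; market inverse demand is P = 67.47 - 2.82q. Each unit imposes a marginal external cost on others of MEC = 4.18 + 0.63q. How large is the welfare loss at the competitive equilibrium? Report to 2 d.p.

DWL = 16.10

Market equilibrium (private): 3.92 + 1.75q = 67.47 - 2.82q → q_m = 13.9059.
Social marginal cost = private MC + MEC = 8.10 + 2.38q.
Set SMC = demand: 8.10 + 2.38q = 67.47 - 2.82q → q* = 11.4173.
The loss is the area between SMC and demand from q* to q_m; with linear curves that's a triangle of height MEC(q_m).
DWL = ½ × 2.4886 × 12.9407 = 16.1021.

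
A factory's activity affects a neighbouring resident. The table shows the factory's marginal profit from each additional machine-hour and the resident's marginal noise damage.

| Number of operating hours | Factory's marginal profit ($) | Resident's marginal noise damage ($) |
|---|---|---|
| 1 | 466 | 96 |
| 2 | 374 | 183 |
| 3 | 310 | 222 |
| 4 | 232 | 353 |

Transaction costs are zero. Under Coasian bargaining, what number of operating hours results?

3

Bargaining reaches the level where marginal profit last exceeds marginal noise damage.
That holds through level 3 (310 ≥ 222) but not at 4 (232 < 353).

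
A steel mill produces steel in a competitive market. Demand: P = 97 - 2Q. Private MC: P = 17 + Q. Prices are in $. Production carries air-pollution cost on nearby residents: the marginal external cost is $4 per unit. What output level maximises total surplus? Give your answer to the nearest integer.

Q* = 25

Social marginal cost = private MC + MEC = 21 + Q.
Set SMC = demand: 21 + Q = 97 - 2Q → Q* = 25.3333.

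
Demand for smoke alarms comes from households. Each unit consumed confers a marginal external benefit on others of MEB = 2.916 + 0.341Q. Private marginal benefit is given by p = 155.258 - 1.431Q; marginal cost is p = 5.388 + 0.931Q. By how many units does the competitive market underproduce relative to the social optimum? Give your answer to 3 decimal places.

Market equilibrium (private): 5.388 + 0.931Q = 155.258 - 1.431Q → Q_m = 63.4505.
Social marginal benefit = demand + MEB = 158.174 - 1.090Q.
Set SMB = MC: 158.174 - 1.090Q = 5.388 + 0.931Q → Q* = 75.5992.
Gap = |63.4505 − 75.5992| = 12.1487.

12.149 units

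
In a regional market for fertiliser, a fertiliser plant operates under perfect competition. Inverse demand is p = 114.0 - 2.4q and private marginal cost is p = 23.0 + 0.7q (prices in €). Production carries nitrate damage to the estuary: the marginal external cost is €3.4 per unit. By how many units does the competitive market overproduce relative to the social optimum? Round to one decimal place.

1.1 units

Market equilibrium (private): 23.0 + 0.7q = 114.0 - 2.4q → q_m = 29.3548.
Social marginal cost = private MC + MEC = 26.4 + 0.7q.
Set SMC = demand: 26.4 + 0.7q = 114.0 - 2.4q → q* = 28.2581.
Gap = |29.3548 − 28.2581| = 1.0967.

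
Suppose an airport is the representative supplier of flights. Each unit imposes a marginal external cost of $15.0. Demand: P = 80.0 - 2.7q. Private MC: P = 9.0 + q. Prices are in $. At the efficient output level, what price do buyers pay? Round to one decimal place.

Social marginal cost = private MC + MEC = 24.0 + q.
Set SMC = demand: 24.0 + q = 80.0 - 2.7q → q* = 15.1351.
Consumer price on the demand curve at q*: 80.0 − 2.7×15.1351 = 39.1352.

P = $39.1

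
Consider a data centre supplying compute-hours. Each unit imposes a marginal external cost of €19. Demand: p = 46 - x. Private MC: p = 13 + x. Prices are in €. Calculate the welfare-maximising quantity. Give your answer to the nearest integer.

x* = 7

Social marginal cost = private MC + MEC = 32 + x.
Set SMC = demand: 32 + x = 46 - x → x* = 7.0000.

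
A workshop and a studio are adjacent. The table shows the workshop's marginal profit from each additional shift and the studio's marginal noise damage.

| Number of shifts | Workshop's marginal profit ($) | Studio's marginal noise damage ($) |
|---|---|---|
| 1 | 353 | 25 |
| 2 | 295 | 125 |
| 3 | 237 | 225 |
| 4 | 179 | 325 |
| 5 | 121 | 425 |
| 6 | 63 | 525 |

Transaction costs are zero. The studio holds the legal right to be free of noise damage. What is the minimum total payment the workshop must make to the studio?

Efficient level: marginal profit ≥ marginal noise damage through level 3, so k* = 3.
With the studio holding the right, the workshop must at least compensate total damage at k*: 25 + 125 + 225 = 375.

$375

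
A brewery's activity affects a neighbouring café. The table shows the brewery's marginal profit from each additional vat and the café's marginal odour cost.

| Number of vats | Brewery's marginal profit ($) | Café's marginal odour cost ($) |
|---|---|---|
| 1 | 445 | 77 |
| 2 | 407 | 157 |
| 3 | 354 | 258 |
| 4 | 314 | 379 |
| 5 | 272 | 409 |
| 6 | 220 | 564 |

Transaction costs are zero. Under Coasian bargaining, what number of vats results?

3

Bargaining reaches the level where marginal profit last exceeds marginal odour cost.
That holds through level 3 (354 ≥ 258) but not at 4 (314 < 379).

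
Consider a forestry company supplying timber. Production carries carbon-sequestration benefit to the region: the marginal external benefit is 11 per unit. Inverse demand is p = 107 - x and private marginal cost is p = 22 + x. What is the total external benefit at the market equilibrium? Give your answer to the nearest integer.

468

Market equilibrium (private): 22 + x = 107 - x → x_m = 42.5000.
Total external benefit = MEB × x_m = 11 × 42.5000 = 467.5000.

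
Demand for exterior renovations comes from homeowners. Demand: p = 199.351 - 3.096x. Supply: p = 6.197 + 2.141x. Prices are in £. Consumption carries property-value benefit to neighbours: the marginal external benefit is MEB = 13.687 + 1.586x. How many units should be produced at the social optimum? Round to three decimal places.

x* = 56.653

Social marginal benefit = demand + MEB = 213.038 - 1.510x.
Set SMB = MC: 213.038 - 1.510x = 6.197 + 2.141x → x* = 56.6532.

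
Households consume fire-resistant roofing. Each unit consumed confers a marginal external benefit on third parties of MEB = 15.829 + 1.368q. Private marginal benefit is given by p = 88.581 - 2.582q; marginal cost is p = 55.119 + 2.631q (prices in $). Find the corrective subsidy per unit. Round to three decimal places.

Social marginal benefit = demand + MEB = 104.410 - 1.214q.
Set SMB = MC: 104.410 - 1.214q = 55.119 + 2.631q → q* = 12.8195.
The Pigouvian subsidy equals MEB at q*: 15.829 + 1.368×12.8195 = 33.3661.

subsidy = $33.366 per unit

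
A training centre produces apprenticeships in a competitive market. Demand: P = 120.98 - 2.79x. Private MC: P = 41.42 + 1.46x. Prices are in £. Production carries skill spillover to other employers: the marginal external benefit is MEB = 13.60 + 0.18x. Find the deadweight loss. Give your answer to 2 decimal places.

DWL = £35.38

Market equilibrium (private): 41.42 + 1.46x = 120.98 - 2.79x → x_m = 18.7200.
Social marginal cost = private MC − MEB = 27.82 + 1.28x.
Set SMC = demand: 27.82 + 1.28x = 120.98 - 2.79x → x* = 22.8894.
Between x* and x_m the wedge demand − SMC runs linearly from 0 to MEB(x_m), so the loss is a triangle.
DWL = ½ × 4.1694 × 16.9696 = 35.3765.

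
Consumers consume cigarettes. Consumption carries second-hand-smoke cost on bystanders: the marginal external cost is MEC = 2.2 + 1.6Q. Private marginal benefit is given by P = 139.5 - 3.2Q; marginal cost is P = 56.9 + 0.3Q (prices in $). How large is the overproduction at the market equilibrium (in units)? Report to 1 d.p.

Market equilibrium (private): 56.9 + 0.3Q = 139.5 - 3.2Q → Q_m = 23.6000.
Social marginal benefit = demand − MEC = 137.3 - 4.8Q.
Set SMB = MC: 137.3 - 4.8Q = 56.9 + 0.3Q → Q* = 15.7647.
Gap = |23.6000 − 15.7647| = 7.8353.

7.8 units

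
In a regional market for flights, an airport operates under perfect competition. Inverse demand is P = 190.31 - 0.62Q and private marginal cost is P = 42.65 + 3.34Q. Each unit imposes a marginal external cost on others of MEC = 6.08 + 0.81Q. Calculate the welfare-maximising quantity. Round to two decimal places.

Q* = 29.68

Social marginal cost = private MC + MEC = 48.73 + 4.15Q.
Set SMC = demand: 48.73 + 4.15Q = 190.31 - 0.62Q → Q* = 29.6813.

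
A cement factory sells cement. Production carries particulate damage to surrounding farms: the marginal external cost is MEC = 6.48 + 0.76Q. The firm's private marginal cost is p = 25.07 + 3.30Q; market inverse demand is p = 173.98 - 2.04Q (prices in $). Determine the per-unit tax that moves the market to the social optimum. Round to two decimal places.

tax = $24.23 per unit

Social marginal cost = private MC + MEC = 31.55 + 4.06Q.
Set SMC = demand: 31.55 + 4.06Q = 173.98 - 2.04Q → Q* = 23.3492.
The Pigouvian tax equals MEC at Q*: 6.48 + 0.76×23.3492 = 24.2254.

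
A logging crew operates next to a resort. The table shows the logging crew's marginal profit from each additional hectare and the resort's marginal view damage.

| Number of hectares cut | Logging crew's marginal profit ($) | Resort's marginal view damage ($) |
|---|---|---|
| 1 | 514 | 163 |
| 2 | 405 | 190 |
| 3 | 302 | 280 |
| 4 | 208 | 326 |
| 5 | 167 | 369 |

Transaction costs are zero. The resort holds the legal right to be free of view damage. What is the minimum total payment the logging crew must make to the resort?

$633

Efficient level: marginal profit ≥ marginal view damage through level 3, so k* = 3.
With the resort holding the right, the logging crew must at least compensate total damage at k*: 163 + 190 + 280 = 633.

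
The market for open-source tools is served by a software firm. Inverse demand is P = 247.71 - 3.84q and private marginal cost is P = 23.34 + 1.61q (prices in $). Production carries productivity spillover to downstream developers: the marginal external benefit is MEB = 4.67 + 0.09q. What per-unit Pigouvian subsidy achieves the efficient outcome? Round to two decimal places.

subsidy = $8.52 per unit

Social marginal cost = private MC − MEB = 18.67 + 1.52q.
Set SMC = demand: 18.67 + 1.52q = 247.71 - 3.84q → q* = 42.7313.
The Pigouvian subsidy equals MEB at q*: 4.67 + 0.09×42.7313 = 8.5158.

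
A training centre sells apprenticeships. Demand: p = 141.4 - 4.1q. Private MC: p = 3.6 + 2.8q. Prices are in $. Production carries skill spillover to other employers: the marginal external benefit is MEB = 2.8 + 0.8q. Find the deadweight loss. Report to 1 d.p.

DWL = $28.9

Market equilibrium (private): 3.6 + 2.8q = 141.4 - 4.1q → q_m = 19.9710.
Social marginal cost = private MC − MEB = 0.8 + 2.0q.
Set SMC = demand: 0.8 + 2.0q = 141.4 - 4.1q → q* = 23.0492.
Between q* and q_m the wedge demand − SMC runs linearly from 0 to MEB(q_m), so the loss is a triangle.
DWL = ½ × 3.0782 × 18.7768 = 28.8994.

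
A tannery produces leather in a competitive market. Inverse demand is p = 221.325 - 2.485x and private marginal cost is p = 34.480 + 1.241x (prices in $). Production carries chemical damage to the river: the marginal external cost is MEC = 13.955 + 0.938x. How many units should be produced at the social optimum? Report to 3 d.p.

Social marginal cost = private MC + MEC = 48.435 + 2.179x.
Set SMC = demand: 48.435 + 2.179x = 221.325 - 2.485x → x* = 37.0690.

x* = 37.069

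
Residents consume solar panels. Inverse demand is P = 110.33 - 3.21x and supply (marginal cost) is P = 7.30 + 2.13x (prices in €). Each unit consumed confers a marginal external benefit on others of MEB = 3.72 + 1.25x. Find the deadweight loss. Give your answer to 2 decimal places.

DWL = €94.73

Market equilibrium (private): 7.30 + 2.13x = 110.33 - 3.21x → x_m = 19.2940.
Social marginal benefit = demand + MEB = 114.05 - 1.96x.
Set SMB = MC: 114.05 - 1.96x = 7.30 + 2.13x → x* = 26.1002.
The loss is the area between SMB and MC from x* to x_m; with linear curves that's a triangle of height MEB(x_m).
DWL = ½ × 6.8062 × 27.8375 = 94.7338.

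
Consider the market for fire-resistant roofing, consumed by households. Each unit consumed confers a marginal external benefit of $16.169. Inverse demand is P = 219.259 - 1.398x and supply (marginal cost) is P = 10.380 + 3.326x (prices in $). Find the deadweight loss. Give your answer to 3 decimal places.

Market equilibrium (private): 10.380 + 3.326x = 219.259 - 1.398x → x_m = 44.2166.
Social marginal benefit = demand + MEB = 235.428 - 1.398x.
Set SMB = MC: 235.428 - 1.398x = 10.380 + 3.326x → x* = 47.6393.
The welfare-loss triangle has base |x_m − x*| and height MEB(x_m) (the vertical gap between SMB and MC is zero at x* and MEB at x_m).
DWL = ½ × 3.4227 × 16.1690 = 27.6708.

DWL = $27.671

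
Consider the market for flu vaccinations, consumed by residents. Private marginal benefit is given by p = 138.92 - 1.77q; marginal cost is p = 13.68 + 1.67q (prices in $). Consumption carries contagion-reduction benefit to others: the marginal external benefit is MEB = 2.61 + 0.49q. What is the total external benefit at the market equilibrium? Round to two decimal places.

Market equilibrium (private): 13.68 + 1.67q = 138.92 - 1.77q → q_m = 36.4070.
Total external benefit = ∫₀^{q_m} (2.61 + 0.49q) dq = 2.61×36.4070 + ½×0.49×36.4070² = 419.7623.

$419.76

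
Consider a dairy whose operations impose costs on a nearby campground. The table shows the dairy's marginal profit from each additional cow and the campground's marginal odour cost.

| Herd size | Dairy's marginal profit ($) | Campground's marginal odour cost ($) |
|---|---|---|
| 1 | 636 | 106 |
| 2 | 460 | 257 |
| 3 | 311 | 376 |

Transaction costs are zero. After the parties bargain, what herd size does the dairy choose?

2

Bargaining reaches the level where marginal profit last exceeds marginal odour cost.
That holds through level 2 (460 ≥ 257) but not at 3 (311 < 376).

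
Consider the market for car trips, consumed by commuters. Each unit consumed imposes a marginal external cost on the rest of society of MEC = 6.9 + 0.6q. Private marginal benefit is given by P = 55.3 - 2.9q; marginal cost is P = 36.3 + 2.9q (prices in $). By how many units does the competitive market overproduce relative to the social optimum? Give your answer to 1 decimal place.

1.4 units

Market equilibrium (private): 36.3 + 2.9q = 55.3 - 2.9q → q_m = 3.2759.
Social marginal benefit = demand − MEC = 48.4 - 3.5q.
Set SMB = MC: 48.4 - 3.5q = 36.3 + 2.9q → q* = 1.8906.
Gap = |3.2759 − 1.8906| = 1.3853.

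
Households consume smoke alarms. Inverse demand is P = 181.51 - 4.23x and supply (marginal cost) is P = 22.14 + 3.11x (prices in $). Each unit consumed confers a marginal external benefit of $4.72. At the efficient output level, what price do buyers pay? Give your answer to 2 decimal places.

P = $86.95

Social marginal benefit = demand + MEB = 186.23 - 4.23x.
Set SMB = MC: 186.23 - 4.23x = 22.14 + 3.11x → x* = 22.3556.
Consumer price on the demand curve at x*: 181.51 − 4.23×22.3556 = 86.9458.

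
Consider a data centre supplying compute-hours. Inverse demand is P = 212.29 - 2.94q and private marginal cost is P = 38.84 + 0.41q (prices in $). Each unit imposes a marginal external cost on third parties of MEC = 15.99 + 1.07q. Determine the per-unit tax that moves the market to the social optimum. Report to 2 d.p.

tax = $54.11 per unit

Social marginal cost = private MC + MEC = 54.83 + 1.48q.
Set SMC = demand: 54.83 + 1.48q = 212.29 - 2.94q → q* = 35.6244.
The Pigouvian tax equals MEC at q*: 15.99 + 1.07×35.6244 = 54.1081.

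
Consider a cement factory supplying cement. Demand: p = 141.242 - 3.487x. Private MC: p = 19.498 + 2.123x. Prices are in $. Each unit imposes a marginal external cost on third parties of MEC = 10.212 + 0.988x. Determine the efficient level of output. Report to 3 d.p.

Social marginal cost = private MC + MEC = 29.710 + 3.111x.
Set SMC = demand: 29.710 + 3.111x = 141.242 - 3.487x → x* = 16.9039.

x* = 16.904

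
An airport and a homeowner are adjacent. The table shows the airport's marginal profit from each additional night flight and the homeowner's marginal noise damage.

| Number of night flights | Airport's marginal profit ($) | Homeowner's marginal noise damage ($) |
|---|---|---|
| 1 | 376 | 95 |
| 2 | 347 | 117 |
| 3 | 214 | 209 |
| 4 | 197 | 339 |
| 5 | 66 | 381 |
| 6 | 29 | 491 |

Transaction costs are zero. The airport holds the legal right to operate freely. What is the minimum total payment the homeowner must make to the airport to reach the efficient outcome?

$292

Left alone the airport would choose level 6 (marginal profit stays positive).
Efficient level: k* = 3 (marginal profit ≥ marginal noise damage through 3).
The homeowner must at least cover the airport's forgone profit from cutting 6→3: 197 + 66 + 29 = 292.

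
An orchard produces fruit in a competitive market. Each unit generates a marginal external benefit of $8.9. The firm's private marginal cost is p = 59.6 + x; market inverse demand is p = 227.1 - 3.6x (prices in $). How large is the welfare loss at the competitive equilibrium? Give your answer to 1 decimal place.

Market equilibrium (private): 59.6 + x = 227.1 - 3.6x → x_m = 36.4130.
Social marginal cost = private MC − MEB = 50.7 + x.
Set SMC = demand: 50.7 + x = 227.1 - 3.6x → x* = 38.3478.
Height of the DWL triangle at x_m is demand(x_m) − SMC(x_m) = MEB(x_m) = 8.9000.
DWL = ½ × 1.9348 × 8.9000 = 8.6099.

DWL = $8.6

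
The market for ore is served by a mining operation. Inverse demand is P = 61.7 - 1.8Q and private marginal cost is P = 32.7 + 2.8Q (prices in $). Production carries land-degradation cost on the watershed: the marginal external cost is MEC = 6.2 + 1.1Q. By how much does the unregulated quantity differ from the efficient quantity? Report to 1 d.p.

2.3 units

Market equilibrium (private): 32.7 + 2.8Q = 61.7 - 1.8Q → Q_m = 6.3043.
Social marginal cost = private MC + MEC = 38.9 + 3.9Q.
Set SMC = demand: 38.9 + 3.9Q = 61.7 - 1.8Q → Q* = 4.0000.
Gap = |6.3043 − 4.0000| = 2.3043.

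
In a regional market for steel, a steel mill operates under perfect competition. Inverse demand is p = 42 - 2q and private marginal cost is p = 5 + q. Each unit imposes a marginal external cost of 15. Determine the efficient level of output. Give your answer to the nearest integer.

q* = 7

Social marginal cost = private MC + MEC = 20 + q.
Set SMC = demand: 20 + q = 42 - 2q → q* = 7.3333.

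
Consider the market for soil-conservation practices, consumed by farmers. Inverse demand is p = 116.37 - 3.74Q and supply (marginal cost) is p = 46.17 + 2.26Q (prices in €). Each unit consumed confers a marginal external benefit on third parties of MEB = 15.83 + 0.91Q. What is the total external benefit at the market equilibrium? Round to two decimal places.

€247.50

Market equilibrium (private): 46.17 + 2.26Q = 116.37 - 3.74Q → Q_m = 11.7000.
Total external benefit = ∫₀^{Q_m} (15.83 + 0.91Q) dQ = 15.83×11.7000 + ½×0.91×11.7000² = 247.4960.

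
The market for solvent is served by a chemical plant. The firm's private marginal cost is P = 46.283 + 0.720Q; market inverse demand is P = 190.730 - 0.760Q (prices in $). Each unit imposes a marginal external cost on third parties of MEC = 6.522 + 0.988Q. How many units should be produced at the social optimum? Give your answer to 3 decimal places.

Q* = 55.885

Social marginal cost = private MC + MEC = 52.805 + 1.708Q.
Set SMC = demand: 52.805 + 1.708Q = 190.730 - 0.760Q → Q* = 55.8853.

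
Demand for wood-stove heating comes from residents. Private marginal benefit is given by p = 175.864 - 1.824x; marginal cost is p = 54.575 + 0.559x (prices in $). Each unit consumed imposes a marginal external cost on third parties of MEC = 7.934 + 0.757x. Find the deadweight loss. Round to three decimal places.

DWL = $343.767

Market equilibrium (private): 54.575 + 0.559x = 175.864 - 1.824x → x_m = 50.8976.
Social marginal benefit = demand − MEC = 167.930 - 2.581x.
Set SMB = MC: 167.930 - 2.581x = 54.575 + 0.559x → x* = 36.1003.
Height of the DWL triangle at x_m is MC(x_m) − SMB(x_m) = MEC(x_m) = 46.4635.
DWL = ½ × 14.7973 × 46.4635 = 343.7672.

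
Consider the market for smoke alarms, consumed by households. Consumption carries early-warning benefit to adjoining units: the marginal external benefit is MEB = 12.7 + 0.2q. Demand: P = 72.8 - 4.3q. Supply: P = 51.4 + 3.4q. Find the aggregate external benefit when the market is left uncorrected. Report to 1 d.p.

36.1

Market equilibrium (private): 51.4 + 3.4q = 72.8 - 4.3q → q_m = 2.7792.
Total external benefit = ∫₀^{q_m} (12.7 + 0.2q) dq = 12.7×2.7792 + ½×0.2×2.7792² = 36.0682.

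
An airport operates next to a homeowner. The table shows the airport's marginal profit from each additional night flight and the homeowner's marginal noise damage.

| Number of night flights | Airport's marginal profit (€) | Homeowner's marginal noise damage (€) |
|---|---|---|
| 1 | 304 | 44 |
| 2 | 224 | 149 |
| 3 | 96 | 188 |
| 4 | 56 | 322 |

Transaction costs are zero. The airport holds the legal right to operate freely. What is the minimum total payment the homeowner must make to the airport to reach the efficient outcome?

€152

Left alone the airport would choose level 4 (marginal profit stays positive).
Efficient level: k* = 2 (marginal profit ≥ marginal noise damage through 2).
The homeowner must at least cover the airport's forgone profit from cutting 4→2: 96 + 56 = 152.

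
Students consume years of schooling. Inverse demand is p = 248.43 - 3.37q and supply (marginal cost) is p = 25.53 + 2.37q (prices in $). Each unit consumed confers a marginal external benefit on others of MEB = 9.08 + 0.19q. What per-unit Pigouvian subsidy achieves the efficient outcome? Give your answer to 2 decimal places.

Social marginal benefit = demand + MEB = 257.51 - 3.18q.
Set SMB = MC: 257.51 - 3.18q = 25.53 + 2.37q → q* = 41.7982.
The Pigouvian subsidy equals MEB at q*: 9.08 + 0.19×41.7982 = 17.0217.

subsidy = $17.02 per unit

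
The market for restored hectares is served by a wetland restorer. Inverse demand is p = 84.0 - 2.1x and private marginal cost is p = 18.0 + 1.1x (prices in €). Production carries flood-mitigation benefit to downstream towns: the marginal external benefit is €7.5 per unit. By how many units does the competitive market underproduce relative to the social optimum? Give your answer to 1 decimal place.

Market equilibrium (private): 18.0 + 1.1x = 84.0 - 2.1x → x_m = 20.6250.
Social marginal cost = private MC − MEB = 10.5 + 1.1x.
Set SMC = demand: 10.5 + 1.1x = 84.0 - 2.1x → x* = 22.9688.
Gap = |20.6250 − 22.9688| = 2.3438.

2.3 units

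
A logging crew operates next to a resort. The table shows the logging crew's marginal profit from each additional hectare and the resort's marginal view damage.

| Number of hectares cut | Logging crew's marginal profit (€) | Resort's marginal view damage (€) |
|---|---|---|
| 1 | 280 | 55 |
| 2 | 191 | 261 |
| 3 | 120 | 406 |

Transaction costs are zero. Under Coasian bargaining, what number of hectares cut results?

1

Bargaining reaches the level where marginal profit last exceeds marginal view damage.
That holds through level 1 (280 ≥ 55) but not at 2 (191 < 261).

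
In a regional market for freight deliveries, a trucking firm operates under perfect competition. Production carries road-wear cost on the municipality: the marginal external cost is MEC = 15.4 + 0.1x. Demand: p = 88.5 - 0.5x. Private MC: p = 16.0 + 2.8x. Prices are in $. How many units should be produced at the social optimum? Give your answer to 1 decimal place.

Social marginal cost = private MC + MEC = 31.4 + 2.9x.
Set SMC = demand: 31.4 + 2.9x = 88.5 - 0.5x → x* = 16.7941.

x* = 16.8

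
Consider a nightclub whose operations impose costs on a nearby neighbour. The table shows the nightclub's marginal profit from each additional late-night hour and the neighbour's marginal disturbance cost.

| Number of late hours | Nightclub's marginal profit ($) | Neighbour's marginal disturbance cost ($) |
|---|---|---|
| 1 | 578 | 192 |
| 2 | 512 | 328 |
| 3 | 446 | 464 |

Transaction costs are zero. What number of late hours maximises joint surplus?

Bargaining reaches the level where marginal profit last exceeds marginal disturbance cost.
That holds through level 2 (512 ≥ 328) but not at 3 (446 < 464).

2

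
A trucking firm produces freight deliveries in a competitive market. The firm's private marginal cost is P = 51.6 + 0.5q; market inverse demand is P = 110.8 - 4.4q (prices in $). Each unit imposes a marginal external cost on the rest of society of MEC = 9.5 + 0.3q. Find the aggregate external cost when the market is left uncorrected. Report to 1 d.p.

$136.7

Market equilibrium (private): 51.6 + 0.5q = 110.8 - 4.4q → q_m = 12.0816.
Total external cost = ∫₀^{q_m} (9.5 + 0.3q) dq = 9.5×12.0816 + ½×0.3×12.0816² = 136.6700.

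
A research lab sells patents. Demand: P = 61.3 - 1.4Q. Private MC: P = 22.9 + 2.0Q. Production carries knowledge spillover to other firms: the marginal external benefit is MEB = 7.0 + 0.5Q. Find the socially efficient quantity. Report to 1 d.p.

Social marginal cost = private MC − MEB = 15.9 + 1.5Q.
Set SMC = demand: 15.9 + 1.5Q = 61.3 - 1.4Q → Q* = 15.6552.

Q* = 15.7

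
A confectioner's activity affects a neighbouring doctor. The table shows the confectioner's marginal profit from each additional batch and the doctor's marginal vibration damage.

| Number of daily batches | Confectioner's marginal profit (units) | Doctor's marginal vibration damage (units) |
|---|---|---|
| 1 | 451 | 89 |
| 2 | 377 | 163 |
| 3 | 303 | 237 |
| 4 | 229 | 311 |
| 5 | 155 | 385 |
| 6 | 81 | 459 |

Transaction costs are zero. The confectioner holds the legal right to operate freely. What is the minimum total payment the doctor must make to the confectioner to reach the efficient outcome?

465

Left alone the confectioner would choose level 6 (marginal profit stays positive).
Efficient level: k* = 3 (marginal profit ≥ marginal vibration damage through 3).
The doctor must at least cover the confectioner's forgone profit from cutting 6→3: 229 + 155 + 81 = 465.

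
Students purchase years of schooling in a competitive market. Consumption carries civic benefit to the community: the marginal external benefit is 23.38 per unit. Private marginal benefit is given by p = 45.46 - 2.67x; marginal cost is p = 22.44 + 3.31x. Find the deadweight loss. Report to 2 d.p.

Market equilibrium (private): 22.44 + 3.31x = 45.46 - 2.67x → x_m = 3.8495.
Social marginal benefit = demand + MEB = 68.84 - 2.67x.
Set SMB = MC: 68.84 - 2.67x = 22.44 + 3.31x → x* = 7.7592.
Between x* and x_m the wedge SMB − MC runs linearly from 0 to MEB(x_m), so the loss is a triangle.
DWL = ½ × 3.9097 × 23.3800 = 45.7044.

DWL = 45.70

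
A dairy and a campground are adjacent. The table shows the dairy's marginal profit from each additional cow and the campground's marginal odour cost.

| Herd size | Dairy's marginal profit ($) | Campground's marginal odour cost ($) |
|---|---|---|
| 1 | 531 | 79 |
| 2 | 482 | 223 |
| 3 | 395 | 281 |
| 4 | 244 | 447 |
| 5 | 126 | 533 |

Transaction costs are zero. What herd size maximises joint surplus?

Bargaining reaches the level where marginal profit last exceeds marginal odour cost.
That holds through level 3 (395 ≥ 281) but not at 4 (244 < 447).

3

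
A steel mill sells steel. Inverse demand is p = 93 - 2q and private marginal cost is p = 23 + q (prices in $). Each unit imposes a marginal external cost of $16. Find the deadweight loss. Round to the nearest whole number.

DWL = $43

Market equilibrium (private): 23 + q = 93 - 2q → q_m = 23.3333.
Social marginal cost = private MC + MEC = 39 + q.
Set SMC = demand: 39 + q = 93 - 2q → q* = 18.0000.
Between q* and q_m the wedge SMC − demand runs linearly from 0 to MEC(q_m), so the loss is a triangle.
DWL = ½ × 5.3333 × 16.0000 = 42.6664.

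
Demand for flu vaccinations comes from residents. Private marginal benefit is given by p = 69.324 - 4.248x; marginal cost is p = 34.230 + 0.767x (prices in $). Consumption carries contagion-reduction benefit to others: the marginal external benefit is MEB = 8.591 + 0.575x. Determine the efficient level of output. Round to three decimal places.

Social marginal benefit = demand + MEB = 77.915 - 3.673x.
Set SMB = MC: 77.915 - 3.673x = 34.230 + 0.767x → x* = 9.8390.

x* = 9.839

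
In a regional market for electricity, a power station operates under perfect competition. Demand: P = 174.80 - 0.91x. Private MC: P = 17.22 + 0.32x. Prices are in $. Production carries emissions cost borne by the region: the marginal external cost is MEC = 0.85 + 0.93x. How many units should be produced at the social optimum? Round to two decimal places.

Social marginal cost = private MC + MEC = 18.07 + 1.25x.
Set SMC = demand: 18.07 + 1.25x = 174.80 - 0.91x → x* = 72.5602.

x* = 72.56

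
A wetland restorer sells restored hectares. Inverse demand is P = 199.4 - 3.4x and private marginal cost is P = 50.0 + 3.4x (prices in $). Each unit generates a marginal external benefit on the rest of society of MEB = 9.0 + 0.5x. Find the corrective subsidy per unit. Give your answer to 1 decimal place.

subsidy = $21.6 per unit

Social marginal cost = private MC − MEB = 41.0 + 2.9x.
Set SMC = demand: 41.0 + 2.9x = 199.4 - 3.4x → x* = 25.1429.
The Pigouvian subsidy equals MEB at x*: 9.0 + 0.5×25.1429 = 21.5715.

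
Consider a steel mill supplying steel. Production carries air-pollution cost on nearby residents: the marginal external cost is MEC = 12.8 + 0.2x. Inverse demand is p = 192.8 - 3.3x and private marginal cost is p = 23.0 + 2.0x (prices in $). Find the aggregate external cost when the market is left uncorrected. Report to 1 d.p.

$512.7

Market equilibrium (private): 23.0 + 2.0x = 192.8 - 3.3x → x_m = 32.0377.
Total external cost = ∫₀^{x_m} (12.8 + 0.2x) dx = 12.8×32.0377 + ½×0.2×32.0377² = 512.7240.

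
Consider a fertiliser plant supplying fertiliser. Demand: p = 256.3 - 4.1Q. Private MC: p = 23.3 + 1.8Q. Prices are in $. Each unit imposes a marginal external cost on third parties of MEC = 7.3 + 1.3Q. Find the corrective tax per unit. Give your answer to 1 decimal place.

Social marginal cost = private MC + MEC = 30.6 + 3.1Q.
Set SMC = demand: 30.6 + 3.1Q = 256.3 - 4.1Q → Q* = 31.3472.
The Pigouvian tax equals MEC at Q*: 7.3 + 1.3×31.3472 = 48.0514.

tax = $48.1 per unit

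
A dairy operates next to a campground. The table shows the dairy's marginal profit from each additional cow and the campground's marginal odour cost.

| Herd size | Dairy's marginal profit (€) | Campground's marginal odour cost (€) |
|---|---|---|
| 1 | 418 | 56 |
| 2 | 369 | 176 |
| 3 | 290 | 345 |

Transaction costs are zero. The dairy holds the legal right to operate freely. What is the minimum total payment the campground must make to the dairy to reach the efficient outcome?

Left alone the dairy would choose level 3 (marginal profit stays positive).
Efficient level: k* = 2 (marginal profit ≥ marginal odour cost through 2).
The campground must at least cover the dairy's forgone profit from cutting 3→2: 290 = 290.

€290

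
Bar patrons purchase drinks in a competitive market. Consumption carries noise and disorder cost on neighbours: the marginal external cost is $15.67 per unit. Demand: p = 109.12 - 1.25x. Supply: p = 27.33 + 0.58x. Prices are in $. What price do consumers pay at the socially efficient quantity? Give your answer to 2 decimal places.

P = $63.96

Social marginal benefit = demand − MEC = 93.45 - 1.25x.
Set SMB = MC: 93.45 - 1.25x = 27.33 + 0.58x → x* = 36.1311.
Consumer price on the demand curve at x*: 109.12 − 1.25×36.1311 = 63.9561.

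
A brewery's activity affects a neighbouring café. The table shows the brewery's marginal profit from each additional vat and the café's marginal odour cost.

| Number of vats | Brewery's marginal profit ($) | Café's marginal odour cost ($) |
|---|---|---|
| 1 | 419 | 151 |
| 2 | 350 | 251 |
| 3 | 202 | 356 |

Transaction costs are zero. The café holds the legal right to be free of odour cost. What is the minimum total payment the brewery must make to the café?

$402

Efficient level: marginal profit ≥ marginal odour cost through level 2, so k* = 2.
With the café holding the right, the brewery must at least compensate total damage at k*: 151 + 251 = 402.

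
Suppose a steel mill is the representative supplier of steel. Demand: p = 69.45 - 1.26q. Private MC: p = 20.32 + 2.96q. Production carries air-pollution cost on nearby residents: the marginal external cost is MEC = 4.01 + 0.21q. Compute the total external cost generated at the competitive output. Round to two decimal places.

Market equilibrium (private): 20.32 + 2.96q = 69.45 - 1.26q → q_m = 11.6422.
Total external cost = ∫₀^{q_m} (4.01 + 0.21q) dq = 4.01×11.6422 + ½×0.21×11.6422² = 60.9170.

60.92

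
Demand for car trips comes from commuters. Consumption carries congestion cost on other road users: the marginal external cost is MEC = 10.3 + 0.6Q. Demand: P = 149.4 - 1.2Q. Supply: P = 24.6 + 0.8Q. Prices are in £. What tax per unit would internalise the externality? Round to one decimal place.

tax = £36.7 per unit

Social marginal benefit = demand − MEC = 139.1 - 1.8Q.
Set SMB = MC: 139.1 - 1.8Q = 24.6 + 0.8Q → Q* = 44.0385.
The Pigouvian tax equals MEC at Q*: 10.3 + 0.6×44.0385 = 36.7231.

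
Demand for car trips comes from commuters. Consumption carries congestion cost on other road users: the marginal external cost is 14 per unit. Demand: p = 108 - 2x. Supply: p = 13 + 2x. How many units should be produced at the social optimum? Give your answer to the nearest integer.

x* = 20

Social marginal benefit = demand − MEC = 94 - 2x.
Set SMB = MC: 94 - 2x = 13 + 2x → x* = 20.2500.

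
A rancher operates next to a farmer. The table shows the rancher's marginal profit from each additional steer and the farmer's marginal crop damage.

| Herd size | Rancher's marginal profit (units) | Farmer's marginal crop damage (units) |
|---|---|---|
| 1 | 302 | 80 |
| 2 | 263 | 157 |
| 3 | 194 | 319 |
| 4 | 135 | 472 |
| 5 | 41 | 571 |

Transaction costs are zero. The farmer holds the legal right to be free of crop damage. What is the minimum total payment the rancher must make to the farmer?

237

Efficient level: marginal profit ≥ marginal crop damage through level 2, so k* = 2.
With the farmer holding the right, the rancher must at least compensate total damage at k*: 80 + 157 = 237.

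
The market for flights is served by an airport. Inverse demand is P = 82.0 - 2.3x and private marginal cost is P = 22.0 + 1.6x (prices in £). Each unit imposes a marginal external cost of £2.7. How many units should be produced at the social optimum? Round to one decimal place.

x* = 14.7

Social marginal cost = private MC + MEC = 24.7 + 1.6x.
Set SMC = demand: 24.7 + 1.6x = 82.0 - 2.3x → x* = 14.6923.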